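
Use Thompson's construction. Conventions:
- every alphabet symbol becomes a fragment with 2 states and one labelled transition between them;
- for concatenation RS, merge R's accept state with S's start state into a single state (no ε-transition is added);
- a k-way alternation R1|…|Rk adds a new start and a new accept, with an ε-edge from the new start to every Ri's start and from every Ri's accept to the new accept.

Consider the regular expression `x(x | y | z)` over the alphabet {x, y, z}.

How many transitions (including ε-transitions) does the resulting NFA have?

10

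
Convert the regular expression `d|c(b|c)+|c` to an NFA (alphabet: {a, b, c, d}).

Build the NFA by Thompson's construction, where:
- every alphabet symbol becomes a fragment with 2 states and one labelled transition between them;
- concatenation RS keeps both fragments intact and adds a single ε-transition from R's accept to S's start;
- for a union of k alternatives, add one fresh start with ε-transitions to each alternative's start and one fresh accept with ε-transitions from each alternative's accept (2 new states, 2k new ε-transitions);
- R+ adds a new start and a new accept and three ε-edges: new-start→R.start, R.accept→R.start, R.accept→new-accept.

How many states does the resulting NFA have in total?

Per subexpression:
Each of the 5 symbol leaves contributes a 2-state fragment.
  b|c → 6 states
  (b|c)+ → 8 states
  c(b|c)+ → 10 states
  d|c(b|c)+|c → 16 states

16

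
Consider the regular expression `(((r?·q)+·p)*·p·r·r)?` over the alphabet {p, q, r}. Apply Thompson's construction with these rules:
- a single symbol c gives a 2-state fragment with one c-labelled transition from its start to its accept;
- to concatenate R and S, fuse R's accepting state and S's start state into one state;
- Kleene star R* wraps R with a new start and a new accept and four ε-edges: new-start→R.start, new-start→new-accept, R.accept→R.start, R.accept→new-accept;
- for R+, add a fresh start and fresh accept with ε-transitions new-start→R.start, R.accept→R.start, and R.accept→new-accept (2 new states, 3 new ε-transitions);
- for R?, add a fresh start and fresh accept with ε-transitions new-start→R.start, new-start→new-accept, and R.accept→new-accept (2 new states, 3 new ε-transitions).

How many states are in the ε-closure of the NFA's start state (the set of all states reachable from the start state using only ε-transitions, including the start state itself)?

8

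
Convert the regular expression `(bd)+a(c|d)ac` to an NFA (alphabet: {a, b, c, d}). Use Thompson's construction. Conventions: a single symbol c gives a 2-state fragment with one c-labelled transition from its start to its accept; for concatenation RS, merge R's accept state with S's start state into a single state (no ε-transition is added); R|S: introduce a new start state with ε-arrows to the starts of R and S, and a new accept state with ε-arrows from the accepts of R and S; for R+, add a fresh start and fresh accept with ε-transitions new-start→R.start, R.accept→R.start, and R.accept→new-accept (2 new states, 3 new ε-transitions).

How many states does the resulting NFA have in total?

13

Bottom-up over the parse tree:
Each of the 7 symbol leaves contributes a 2-state fragment.
  bd = 3 states
  (bd)+ = 5 states
  c|d = 6 states
  (bd)+a(c|d)ac = 13 states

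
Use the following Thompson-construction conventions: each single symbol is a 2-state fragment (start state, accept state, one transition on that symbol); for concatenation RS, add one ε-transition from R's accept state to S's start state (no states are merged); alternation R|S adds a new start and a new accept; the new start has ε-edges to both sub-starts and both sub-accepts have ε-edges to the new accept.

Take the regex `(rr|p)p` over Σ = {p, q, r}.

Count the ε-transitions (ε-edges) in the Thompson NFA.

By structural recursion:
Each of the 4 symbol leaves contributes 0 ε-transitions.
  rr = 1 ε-transition
  rr|p = 5 ε-transitions
  (rr|p)p = 6 ε-transitions

6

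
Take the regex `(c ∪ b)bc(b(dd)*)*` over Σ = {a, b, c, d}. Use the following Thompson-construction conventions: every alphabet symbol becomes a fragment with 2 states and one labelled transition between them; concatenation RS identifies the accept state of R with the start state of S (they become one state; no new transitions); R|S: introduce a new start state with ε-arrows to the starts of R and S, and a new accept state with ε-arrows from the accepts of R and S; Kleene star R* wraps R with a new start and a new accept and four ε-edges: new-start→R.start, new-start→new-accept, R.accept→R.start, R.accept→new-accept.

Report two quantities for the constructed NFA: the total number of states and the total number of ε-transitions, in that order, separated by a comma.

Bottom-up over the parse tree:
Each of the 7 symbol leaves contributes 2 states and 0 ε-transitions.
  c ∪ b — 6 states, 4 ε-transitions
  dd — 3 states, 0 ε-transitions
  (dd)* — 5 states, 4 ε-transitions
  b(dd)* — 6 states, 4 ε-transitions
  (b(dd)*)* — 8 states, 8 ε-transitions
  (c ∪ b)bc(b(dd)*)* — 15 states, 12 ε-transitions

15, 12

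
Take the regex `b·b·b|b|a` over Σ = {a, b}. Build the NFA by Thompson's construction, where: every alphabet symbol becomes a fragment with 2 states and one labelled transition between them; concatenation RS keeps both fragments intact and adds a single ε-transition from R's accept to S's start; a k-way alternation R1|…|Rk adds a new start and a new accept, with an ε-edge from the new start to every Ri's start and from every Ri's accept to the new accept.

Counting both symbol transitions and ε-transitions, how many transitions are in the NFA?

Per subexpression:
Each of the 5 symbol leaves contributes 1 transition (1 symbol, 0 ε).
  b·b·b : 5 transitions (3 symbol, 2 ε)
  b·b·b|b|a : 13 transitions (5 symbol, 8 ε)

13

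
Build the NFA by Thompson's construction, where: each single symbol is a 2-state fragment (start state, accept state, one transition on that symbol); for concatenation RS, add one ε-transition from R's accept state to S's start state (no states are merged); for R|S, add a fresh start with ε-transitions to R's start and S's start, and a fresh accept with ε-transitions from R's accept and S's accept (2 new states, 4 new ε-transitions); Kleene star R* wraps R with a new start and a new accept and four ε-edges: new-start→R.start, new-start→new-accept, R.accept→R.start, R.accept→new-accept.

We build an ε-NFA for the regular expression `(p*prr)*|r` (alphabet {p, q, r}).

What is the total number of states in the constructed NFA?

Bottom-up over the parse tree:
Each of the 5 symbol leaves contributes a 2-state fragment.
  p* → 4 states
  p*prr → 10 states
  (p*prr)* → 12 states
  (p*prr)*|r → 16 states

16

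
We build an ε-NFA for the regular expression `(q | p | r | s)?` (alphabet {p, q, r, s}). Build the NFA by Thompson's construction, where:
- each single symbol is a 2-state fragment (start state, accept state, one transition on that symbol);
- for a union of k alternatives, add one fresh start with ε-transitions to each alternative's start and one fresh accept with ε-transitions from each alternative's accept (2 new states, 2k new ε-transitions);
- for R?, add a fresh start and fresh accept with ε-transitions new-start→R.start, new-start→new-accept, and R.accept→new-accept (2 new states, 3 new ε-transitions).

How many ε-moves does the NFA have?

11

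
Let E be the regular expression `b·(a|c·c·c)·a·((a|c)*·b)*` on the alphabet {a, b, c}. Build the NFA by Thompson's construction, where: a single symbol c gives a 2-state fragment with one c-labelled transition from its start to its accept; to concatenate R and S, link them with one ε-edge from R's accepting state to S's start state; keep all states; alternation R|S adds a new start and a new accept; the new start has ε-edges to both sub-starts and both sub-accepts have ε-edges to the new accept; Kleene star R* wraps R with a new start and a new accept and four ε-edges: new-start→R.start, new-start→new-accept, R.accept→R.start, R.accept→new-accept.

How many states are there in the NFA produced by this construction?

26

By structural recursion:
Each of the 9 symbol leaves contributes a 2-state fragment.
  c·c·c → 6 states
  a|c·c·c → 10 states
  a|c → 6 states
  (a|c)* → 8 states
  (a|c)*·b → 10 states
  ((a|c)*·b)* → 12 states
  b·(a|c·c·c)·a·((a|c)*·b)* → 26 states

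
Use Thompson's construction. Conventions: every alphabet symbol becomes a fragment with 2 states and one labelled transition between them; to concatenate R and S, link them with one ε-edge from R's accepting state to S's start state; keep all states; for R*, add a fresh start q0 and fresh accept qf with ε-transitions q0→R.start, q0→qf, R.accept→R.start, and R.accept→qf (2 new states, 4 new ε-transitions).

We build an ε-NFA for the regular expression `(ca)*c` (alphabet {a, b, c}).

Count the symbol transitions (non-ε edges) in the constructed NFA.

By structural recursion:
Each of the 3 symbol leaves contributes exactly 1 symbol transition.
  ca : 2 symbol transitions
  (ca)* : 2 symbol transitions
  (ca)*c : 3 symbol transitions

3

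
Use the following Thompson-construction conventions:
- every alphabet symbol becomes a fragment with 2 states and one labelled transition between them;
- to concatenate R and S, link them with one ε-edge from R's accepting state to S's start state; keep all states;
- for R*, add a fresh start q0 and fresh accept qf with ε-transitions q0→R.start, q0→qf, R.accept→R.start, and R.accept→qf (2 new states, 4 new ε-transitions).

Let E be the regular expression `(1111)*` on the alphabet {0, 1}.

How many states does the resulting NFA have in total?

10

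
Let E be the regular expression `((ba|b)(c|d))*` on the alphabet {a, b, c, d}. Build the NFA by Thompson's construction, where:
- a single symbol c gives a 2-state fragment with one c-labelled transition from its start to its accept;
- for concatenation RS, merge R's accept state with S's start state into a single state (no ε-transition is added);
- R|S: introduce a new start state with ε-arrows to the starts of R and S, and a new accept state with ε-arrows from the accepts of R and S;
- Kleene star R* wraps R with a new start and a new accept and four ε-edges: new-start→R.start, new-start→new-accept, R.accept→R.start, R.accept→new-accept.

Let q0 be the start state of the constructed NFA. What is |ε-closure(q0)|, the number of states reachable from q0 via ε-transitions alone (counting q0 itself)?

Work bottom-up. For each fragment F, track |ε-closure(F.start)| and whether F's accept lies in that closure (i.e. whether F accepts ε). A single-symbol fragment has closure size 1 and does not accept ε.
  ba — same as the first factor's closure: |closure| = 1
  ba|b — new start ε-reaches every alternative's start; none of them accept ε, so the new accept is not reached: |closure| = 1 + 1 + 1 = 3
  c|d — new start ε-reaches every alternative's start; none of them accept ε, so the new accept is not reached: |closure| = 1 + 1 + 1 = 3
  (ba|b)(c|d) — same as the first factor's closure: |closure| = 3
  ((ba|b)(c|d))* — the star's fresh start ε-reaches both the body's start and the fresh accept: |closure| = 2 + 3 = 5

5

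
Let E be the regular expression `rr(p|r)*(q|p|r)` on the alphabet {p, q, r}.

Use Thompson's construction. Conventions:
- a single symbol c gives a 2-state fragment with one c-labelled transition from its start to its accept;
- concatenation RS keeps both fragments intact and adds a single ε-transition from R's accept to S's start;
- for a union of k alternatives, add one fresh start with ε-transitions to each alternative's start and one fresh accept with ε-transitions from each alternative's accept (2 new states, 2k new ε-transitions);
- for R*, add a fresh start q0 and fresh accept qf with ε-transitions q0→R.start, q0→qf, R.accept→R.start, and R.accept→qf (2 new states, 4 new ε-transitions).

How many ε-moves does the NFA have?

17

By structural recursion:
Each of the 7 symbol leaves contributes 0 ε-transitions.
  p|r = 4 ε-transitions
  (p|r)* = 8 ε-transitions
  q|p|r = 6 ε-transitions
  rr(p|r)*(q|p|r) = 17 ε-transitions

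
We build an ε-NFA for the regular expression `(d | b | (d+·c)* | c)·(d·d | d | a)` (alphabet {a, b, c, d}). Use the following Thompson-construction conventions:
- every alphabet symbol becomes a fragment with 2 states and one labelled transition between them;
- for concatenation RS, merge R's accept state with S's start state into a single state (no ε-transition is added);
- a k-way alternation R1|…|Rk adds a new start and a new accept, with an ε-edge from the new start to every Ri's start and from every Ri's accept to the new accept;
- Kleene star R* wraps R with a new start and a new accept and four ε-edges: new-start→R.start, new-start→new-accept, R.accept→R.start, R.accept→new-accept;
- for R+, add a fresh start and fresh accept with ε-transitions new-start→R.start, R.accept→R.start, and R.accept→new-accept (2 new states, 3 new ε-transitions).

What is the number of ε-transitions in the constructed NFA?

21

By structural recursion:
Each of the 9 symbol leaves contributes 0 ε-transitions.
  d+ → 3 ε-transitions
  d+·c → 3 ε-transitions
  (d+·c)* → 7 ε-transitions
  d | b | (d+·c)* | c → 15 ε-transitions
  d·d → 0 ε-transitions
  d·d | d | a → 6 ε-transitions
  (d | b | (d+·c)* | c)·(d·d | d | a) → 21 ε-transitions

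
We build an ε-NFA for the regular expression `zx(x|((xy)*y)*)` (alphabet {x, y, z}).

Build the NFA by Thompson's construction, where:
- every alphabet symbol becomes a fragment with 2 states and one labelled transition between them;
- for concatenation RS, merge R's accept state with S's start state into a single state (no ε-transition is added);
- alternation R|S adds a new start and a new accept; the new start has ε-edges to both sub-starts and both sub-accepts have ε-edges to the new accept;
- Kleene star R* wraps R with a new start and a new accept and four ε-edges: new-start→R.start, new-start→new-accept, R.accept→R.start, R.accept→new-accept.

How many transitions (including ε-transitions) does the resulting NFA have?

18

By structural recursion:
Each of the 6 symbol leaves contributes 1 transition (1 symbol, 0 ε).
  xy → 2 transitions (2 symbol, 0 ε)
  (xy)* → 6 transitions (2 symbol, 4 ε)
  (xy)*y → 7 transitions (3 symbol, 4 ε)
  ((xy)*y)* → 11 transitions (3 symbol, 8 ε)
  x|((xy)*y)* → 16 transitions (4 symbol, 12 ε)
  zx(x|((xy)*y)*) → 18 transitions (6 symbol, 12 ε)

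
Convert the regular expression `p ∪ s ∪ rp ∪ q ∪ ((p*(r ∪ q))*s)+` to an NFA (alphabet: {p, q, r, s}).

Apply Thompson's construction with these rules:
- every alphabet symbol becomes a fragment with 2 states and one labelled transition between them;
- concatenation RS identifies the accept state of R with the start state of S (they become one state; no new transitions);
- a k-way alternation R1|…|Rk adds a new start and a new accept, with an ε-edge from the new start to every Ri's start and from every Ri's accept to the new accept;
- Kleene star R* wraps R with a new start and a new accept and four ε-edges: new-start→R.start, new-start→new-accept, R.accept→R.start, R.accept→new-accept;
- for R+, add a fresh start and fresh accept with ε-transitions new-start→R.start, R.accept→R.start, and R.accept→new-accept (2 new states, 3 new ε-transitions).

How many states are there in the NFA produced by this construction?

25

Building bottom-up:
Each of the 9 symbol leaves contributes a 2-state fragment.
  rp → 3 states
  p* → 4 states
  r ∪ q → 6 states
  p*(r ∪ q) → 9 states
  (p*(r ∪ q))* → 11 states
  (p*(r ∪ q))*s → 12 states
  ((p*(r ∪ q))*s)+ → 14 states
  p ∪ s ∪ rp ∪ q ∪ ((p*(r ∪ q))*s)+ → 25 states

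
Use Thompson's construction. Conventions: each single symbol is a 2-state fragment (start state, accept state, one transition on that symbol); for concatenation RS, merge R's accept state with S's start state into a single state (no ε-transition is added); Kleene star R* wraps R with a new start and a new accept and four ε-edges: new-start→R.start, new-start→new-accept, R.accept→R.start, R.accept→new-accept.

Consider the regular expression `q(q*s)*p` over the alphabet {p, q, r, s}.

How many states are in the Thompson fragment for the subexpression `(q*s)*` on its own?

7

Fragment for `(q*s)*`:
Each of the 2 symbol leaves contributes a 2-state fragment.
  q* — 4 states
  q*s — 5 states
  (q*s)* — 7 states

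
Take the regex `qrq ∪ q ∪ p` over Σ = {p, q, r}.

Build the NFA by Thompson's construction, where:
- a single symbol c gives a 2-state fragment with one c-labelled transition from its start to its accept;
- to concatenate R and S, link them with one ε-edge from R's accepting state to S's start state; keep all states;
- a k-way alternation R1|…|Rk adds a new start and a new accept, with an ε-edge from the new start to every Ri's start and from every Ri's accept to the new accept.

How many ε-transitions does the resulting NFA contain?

Bottom-up over the parse tree:
Each of the 5 symbol leaves contributes 0 ε-transitions.
  qrq → 2 ε-transitions
  qrq ∪ q ∪ p → 8 ε-transitions

8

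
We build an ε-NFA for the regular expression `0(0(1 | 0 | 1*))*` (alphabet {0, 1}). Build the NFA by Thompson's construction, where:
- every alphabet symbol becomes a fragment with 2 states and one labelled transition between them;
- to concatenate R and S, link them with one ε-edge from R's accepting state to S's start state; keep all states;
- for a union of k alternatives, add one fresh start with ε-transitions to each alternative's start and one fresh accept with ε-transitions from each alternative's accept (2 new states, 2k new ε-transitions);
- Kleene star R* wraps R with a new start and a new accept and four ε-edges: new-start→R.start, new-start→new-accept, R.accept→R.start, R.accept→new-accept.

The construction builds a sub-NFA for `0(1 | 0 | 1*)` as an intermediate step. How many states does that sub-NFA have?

12

Fragment for `0(1 | 0 | 1*)`:
Each of the 4 symbol leaves contributes a 2-state fragment.
  1* → 4 states
  1 | 0 | 1* → 10 states
  0(1 | 0 | 1*) → 12 states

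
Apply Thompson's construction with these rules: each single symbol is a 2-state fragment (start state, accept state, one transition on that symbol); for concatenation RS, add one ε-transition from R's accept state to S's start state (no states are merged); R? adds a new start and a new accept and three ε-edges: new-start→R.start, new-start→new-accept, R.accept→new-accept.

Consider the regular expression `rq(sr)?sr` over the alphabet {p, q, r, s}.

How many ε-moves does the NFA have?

8

Recursing over subexpressions:
Each of the 6 symbol leaves contributes 0 ε-transitions.
  sr = 1 ε-transition
  (sr)? = 4 ε-transitions
  rq(sr)?sr = 8 ε-transitions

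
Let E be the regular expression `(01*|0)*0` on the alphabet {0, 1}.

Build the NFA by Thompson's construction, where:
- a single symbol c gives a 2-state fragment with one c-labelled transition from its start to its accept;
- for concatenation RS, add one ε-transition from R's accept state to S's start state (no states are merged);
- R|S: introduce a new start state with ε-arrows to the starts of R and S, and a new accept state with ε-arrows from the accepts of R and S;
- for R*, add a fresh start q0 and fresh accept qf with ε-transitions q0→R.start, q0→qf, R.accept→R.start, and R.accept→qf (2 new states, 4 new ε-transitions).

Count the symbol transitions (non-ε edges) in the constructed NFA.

4

Bottom-up over the parse tree:
Each of the 4 symbol leaves contributes exactly 1 symbol transition.
  1* — 1 symbol transition
  01* — 2 symbol transitions
  01*|0 — 3 symbol transitions
  (01*|0)* — 3 symbol transitions
  (01*|0)*0 — 4 symbol transitions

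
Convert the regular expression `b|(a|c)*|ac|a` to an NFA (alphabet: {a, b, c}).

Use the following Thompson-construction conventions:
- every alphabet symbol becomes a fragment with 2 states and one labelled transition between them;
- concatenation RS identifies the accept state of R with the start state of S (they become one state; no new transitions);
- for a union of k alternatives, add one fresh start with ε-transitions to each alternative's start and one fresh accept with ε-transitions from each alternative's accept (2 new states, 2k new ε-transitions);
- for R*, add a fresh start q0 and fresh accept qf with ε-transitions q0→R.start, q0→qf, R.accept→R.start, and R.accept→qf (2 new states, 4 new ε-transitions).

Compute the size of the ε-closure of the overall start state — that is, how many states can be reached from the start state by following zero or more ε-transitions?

10

Let C(F) = |ε-closure(F.start)| within fragment F, and note whether F accepts ε. Symbol fragments have C = 1 and do not accept ε. Then:
  a|c — C = 1 + 1 + 1 = 3 (the new accept is not ε-reachable since no branch accepts ε)
  (a|c)* — new start has ε-edges to the inner start and to the new accept, so C = 2 + 3 = 5
  ac — same as the first factor's closure: C = 1
  b|(a|c)*|ac|a — new start ε-reaches every alternative's start; at least one alternative accepts ε, so the union's new accept is reached too: C = 1 + 1 + 5 + 1 + 1 + 1 = 10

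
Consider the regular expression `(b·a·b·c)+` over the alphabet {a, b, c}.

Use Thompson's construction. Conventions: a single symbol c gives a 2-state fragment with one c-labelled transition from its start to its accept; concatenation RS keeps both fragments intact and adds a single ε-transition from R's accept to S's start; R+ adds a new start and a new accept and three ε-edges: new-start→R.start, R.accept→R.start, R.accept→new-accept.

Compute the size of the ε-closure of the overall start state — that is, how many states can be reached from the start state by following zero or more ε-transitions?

Compute the ε-closure size of each fragment's start state recursively; a symbol fragment's start has no outgoing ε-edge, so its closure is just itself (size 1).
  b·a·b·c : C equals the left operand's closure size = 1 (its accept is not ε-reachable, so the closure stops there)
  (b·a·b·c)+ : new start ε-reaches only the body's start; the new accept needs a symbol first: C = 1 + 1 = 2

2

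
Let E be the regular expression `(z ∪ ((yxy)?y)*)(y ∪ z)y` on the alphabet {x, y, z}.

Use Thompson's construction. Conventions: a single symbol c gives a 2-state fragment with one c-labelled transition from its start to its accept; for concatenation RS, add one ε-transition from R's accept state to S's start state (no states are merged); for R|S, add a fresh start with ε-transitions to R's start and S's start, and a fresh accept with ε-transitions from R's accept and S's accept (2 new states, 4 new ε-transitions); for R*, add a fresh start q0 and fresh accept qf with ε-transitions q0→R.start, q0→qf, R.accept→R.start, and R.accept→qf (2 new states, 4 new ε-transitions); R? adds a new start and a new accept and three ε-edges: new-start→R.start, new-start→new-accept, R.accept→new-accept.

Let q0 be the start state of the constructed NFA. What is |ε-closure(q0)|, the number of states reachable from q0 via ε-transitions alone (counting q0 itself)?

12

Let C(F) = |ε-closure(F.start)| within fragment F, and note whether F accepts ε. Symbol fragments have C = 1 and do not accept ε. Then:
  yxy — same as the first factor's closure: C = 1
  (yxy)? — new start has ε-edges to the inner start and to the new accept, so C = 2 + 1 = 3
  (yxy)?y — C = 3 + 1 = 4 (closure spills across the concat boundary because the left factor accepts ε)
  ((yxy)?y)* — new start has ε-edges to the inner start and to the new accept, so C = 2 + 4 = 6
  z ∪ ((yxy)?y)* — new start ε-reaches every alternative's start; at least one alternative accepts ε, so the union's new accept is reached too: C = 1 + 1 + 6 + 1 = 9
  y ∪ z — new start ε-reaches every alternative's start; none of them accept ε, so the new accept is not reached: C = 1 + 1 + 1 = 3
  (z ∪ ((yxy)?y)*)(y ∪ z)y — C = 9 + 3 = 12 (closure spills across the concat boundary because the left factor accepts ε)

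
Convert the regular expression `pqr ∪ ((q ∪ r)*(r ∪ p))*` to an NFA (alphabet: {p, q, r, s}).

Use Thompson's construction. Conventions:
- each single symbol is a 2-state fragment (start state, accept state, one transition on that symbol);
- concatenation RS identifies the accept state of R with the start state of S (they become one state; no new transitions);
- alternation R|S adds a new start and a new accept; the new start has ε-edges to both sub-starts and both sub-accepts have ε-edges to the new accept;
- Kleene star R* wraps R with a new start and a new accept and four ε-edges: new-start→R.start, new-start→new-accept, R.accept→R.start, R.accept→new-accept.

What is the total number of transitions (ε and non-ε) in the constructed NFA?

Bottom-up over the parse tree:
Each of the 7 symbol leaves contributes 1 transition (1 symbol, 0 ε).
  pqr → 3 transitions (3 symbol, 0 ε)
  q ∪ r → 6 transitions (2 symbol, 4 ε)
  (q ∪ r)* → 10 transitions (2 symbol, 8 ε)
  r ∪ p → 6 transitions (2 symbol, 4 ε)
  (q ∪ r)*(r ∪ p) → 16 transitions (4 symbol, 12 ε)
  ((q ∪ r)*(r ∪ p))* → 20 transitions (4 symbol, 16 ε)
  pqr ∪ ((q ∪ r)*(r ∪ p))* → 27 transitions (7 symbol, 20 ε)

27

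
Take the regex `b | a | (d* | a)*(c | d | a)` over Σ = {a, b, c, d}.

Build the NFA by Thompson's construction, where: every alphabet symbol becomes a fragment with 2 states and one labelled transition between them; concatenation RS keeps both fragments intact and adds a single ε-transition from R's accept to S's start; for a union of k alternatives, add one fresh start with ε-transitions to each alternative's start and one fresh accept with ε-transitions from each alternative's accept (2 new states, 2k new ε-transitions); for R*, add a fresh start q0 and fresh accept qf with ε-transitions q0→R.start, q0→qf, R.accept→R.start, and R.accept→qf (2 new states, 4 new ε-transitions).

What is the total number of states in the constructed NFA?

Per subexpression:
Each of the 7 symbol leaves contributes a 2-state fragment.
  d* — 4 states
  d* | a — 8 states
  (d* | a)* — 10 states
  c | d | a — 8 states
  (d* | a)*(c | d | a) — 18 states
  b | a | (d* | a)*(c | d | a) — 24 states

24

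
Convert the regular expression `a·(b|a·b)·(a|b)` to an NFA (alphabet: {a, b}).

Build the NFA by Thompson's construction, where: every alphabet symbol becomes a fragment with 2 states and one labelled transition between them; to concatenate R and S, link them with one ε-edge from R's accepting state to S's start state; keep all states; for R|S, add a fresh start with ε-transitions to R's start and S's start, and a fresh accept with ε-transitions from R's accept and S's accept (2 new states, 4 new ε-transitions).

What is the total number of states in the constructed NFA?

Per subexpression:
Each of the 6 symbol leaves contributes a 2-state fragment.
  a·b : 4 states
  b|a·b : 8 states
  a|b : 6 states
  a·(b|a·b)·(a|b) : 16 states

16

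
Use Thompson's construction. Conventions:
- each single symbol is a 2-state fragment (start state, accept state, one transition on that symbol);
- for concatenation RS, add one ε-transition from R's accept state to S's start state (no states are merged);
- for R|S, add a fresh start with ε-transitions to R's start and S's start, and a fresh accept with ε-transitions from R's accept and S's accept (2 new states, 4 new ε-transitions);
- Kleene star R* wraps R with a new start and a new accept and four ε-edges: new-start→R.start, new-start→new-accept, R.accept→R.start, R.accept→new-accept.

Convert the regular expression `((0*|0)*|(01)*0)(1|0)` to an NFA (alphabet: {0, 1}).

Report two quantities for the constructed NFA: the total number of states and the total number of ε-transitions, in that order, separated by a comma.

Recursing over subexpressions:
Each of the 7 symbol leaves contributes 2 states and 0 ε-transitions.
  0* = 4 states, 4 ε-transitions
  0*|0 = 8 states, 8 ε-transitions
  (0*|0)* = 10 states, 12 ε-transitions
  01 = 4 states, 1 ε-transition
  (01)* = 6 states, 5 ε-transitions
  (01)*0 = 8 states, 6 ε-transitions
  (0*|0)*|(01)*0 = 20 states, 22 ε-transitions
  1|0 = 6 states, 4 ε-transitions
  ((0*|0)*|(01)*0)(1|0) = 26 states, 27 ε-transitions

26, 27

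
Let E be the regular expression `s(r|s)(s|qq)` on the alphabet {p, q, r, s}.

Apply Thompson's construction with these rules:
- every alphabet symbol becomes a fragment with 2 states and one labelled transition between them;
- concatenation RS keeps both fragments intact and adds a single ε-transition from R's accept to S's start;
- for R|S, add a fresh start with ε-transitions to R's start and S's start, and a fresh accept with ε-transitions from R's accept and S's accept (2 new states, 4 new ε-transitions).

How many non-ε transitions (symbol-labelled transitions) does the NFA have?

Per subexpression:
Each of the 6 symbol leaves contributes exactly 1 symbol transition.
  r|s = 2 symbol transitions
  qq = 2 symbol transitions
  s|qq = 3 symbol transitions
  s(r|s)(s|qq) = 6 symbol transitions

6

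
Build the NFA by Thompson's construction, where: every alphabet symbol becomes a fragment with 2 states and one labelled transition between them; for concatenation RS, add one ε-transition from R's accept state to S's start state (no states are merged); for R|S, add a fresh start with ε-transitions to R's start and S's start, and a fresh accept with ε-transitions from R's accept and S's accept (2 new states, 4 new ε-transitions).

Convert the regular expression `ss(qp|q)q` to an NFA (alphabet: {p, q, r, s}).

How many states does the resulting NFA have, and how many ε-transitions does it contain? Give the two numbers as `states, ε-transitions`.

14, 8

By structural recursion:
Each of the 6 symbol leaves contributes 2 states and 0 ε-transitions.
  qp = 4 states, 1 ε-transition
  qp|q = 8 states, 5 ε-transitions
  ss(qp|q)q = 14 states, 8 ε-transitions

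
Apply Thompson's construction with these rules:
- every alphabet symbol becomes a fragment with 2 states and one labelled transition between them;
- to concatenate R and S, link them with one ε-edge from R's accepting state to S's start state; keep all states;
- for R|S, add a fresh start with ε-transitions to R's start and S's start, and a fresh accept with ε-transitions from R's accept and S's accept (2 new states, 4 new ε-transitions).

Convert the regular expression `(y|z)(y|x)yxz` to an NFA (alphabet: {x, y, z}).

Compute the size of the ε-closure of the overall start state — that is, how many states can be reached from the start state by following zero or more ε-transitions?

Let C(F) = |ε-closure(F.start)| within fragment F, and note whether F accepts ε. Symbol fragments have C = 1 and do not accept ε. Then:
  y|z — C = 1 + 1 + 1 = 3 (the new accept is not ε-reachable since no branch accepts ε)
  y|x — new start ε-reaches every alternative's start; none of them accept ε, so the new accept is not reached: C = 1 + 1 + 1 = 3
  (y|z)(y|x)yxz — C equals the left operand's closure size = 3 (its accept is not ε-reachable, so the closure stops there)

3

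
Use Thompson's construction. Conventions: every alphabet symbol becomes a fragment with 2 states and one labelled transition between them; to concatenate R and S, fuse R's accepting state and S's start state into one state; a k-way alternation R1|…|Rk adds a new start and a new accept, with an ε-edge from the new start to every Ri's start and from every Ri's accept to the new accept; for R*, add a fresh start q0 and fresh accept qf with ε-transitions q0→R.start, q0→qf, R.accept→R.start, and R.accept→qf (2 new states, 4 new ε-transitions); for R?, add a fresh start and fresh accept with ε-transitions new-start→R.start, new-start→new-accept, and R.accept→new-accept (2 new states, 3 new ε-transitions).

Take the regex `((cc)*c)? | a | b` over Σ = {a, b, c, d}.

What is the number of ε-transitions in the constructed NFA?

13

By structural recursion:
Each of the 5 symbol leaves contributes 0 ε-transitions.
  cc → 0 ε-transitions
  (cc)* → 4 ε-transitions
  (cc)*c → 4 ε-transitions
  ((cc)*c)? → 7 ε-transitions
  ((cc)*c)? | a | b → 13 ε-transitions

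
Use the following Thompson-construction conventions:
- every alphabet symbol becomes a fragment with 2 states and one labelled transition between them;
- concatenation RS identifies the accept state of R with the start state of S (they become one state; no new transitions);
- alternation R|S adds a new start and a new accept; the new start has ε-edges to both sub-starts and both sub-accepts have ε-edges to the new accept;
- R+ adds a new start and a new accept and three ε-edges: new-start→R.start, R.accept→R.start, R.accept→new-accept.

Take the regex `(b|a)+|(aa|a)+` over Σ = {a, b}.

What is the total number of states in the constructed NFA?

Recursing over subexpressions:
Each of the 5 symbol leaves contributes a 2-state fragment.
  b|a → 6 states
  (b|a)+ → 8 states
  aa → 3 states
  aa|a → 7 states
  (aa|a)+ → 9 states
  (b|a)+|(aa|a)+ → 19 states

19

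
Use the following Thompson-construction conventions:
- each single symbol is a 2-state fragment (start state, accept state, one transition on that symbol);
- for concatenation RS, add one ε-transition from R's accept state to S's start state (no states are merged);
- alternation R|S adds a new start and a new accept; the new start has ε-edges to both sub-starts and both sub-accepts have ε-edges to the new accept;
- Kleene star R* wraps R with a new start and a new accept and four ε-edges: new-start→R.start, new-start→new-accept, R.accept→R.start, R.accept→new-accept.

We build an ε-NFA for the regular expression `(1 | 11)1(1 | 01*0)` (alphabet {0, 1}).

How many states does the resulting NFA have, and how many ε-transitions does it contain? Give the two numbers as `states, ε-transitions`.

Per subexpression:
Each of the 8 symbol leaves contributes 2 states and 0 ε-transitions.
  11 → 4 states, 1 ε-transition
  1 | 11 → 8 states, 5 ε-transitions
  1* → 4 states, 4 ε-transitions
  01*0 → 8 states, 6 ε-transitions
  1 | 01*0 → 12 states, 10 ε-transitions
  (1 | 11)1(1 | 01*0) → 22 states, 17 ε-transitions

22, 17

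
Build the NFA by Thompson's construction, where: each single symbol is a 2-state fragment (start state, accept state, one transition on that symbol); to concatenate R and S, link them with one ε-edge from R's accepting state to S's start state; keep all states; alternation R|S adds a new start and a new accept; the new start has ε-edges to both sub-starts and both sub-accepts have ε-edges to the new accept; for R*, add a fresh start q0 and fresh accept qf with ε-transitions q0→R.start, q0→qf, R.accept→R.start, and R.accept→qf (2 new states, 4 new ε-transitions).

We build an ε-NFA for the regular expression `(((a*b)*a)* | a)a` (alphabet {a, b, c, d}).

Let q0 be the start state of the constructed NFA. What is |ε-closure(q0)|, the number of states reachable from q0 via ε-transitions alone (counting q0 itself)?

Let C(F) = |ε-closure(F.start)| within fragment F, and note whether F accepts ε. Symbol fragments have C = 1 and do not accept ε. Then:
  a* : the star's fresh start ε-reaches both the body's start and the fresh accept: |closure| = 2 + 1 = 3
  a*b : the left operand accepts ε, so the closure extends into the next operand (via the concat ε-link); |closure| = 3 + 1 = 4
  (a*b)* : new start has ε-edges to the inner start and to the new accept, so |closure| = 2 + 4 = 6
  (a*b)*a : |closure| = 6 + 1 = 7 (closure spills across the concat boundary because the left factor accepts ε)
  ((a*b)*a)* : the star's fresh start ε-reaches both the body's start and the fresh accept: |closure| = 2 + 7 = 9
  ((a*b)*a)* | a : |closure| = 1 (new start) + (9 + 1) + 1 (new accept, since some branch ε-reaches its own accept) = 12
  (((a*b)*a)* | a)a : the left operand accepts ε, so the closure extends into the next operand (via the concat ε-link); |closure| = 12 + 1 = 13

13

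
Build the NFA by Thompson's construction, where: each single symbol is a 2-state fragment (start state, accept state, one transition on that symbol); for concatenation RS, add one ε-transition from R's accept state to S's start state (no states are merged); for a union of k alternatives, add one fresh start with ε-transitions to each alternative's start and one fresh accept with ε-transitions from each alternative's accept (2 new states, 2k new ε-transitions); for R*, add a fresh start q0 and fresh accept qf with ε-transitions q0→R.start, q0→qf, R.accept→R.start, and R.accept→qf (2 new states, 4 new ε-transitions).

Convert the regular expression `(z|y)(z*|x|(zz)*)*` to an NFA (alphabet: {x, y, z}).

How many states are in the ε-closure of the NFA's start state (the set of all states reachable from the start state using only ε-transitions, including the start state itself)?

Let C(F) = |ε-closure(F.start)| within fragment F, and note whether F accepts ε. Symbol fragments have C = 1 and do not accept ε. Then:
  z|y : new start ε-reaches every alternative's start; none of them accept ε, so the new accept is not reached: C = 1 + 1 + 1 = 3
  z* : C = 1 (new start) + 1 (body) + 1 (new accept) = 3
  zz : C equals the left operand's closure size = 1 (its accept is not ε-reachable, so the closure stops there)
  (zz)* : new start has ε-edges to the inner start and to the new accept, so C = 2 + 1 = 3
  z*|x|(zz)* : C = 1 (new start) + (3 + 1 + 3) + 1 (new accept, since some branch ε-reaches its own accept) = 9
  (z*|x|(zz)*)* : C = 1 (new start) + 9 (body) + 1 (new accept) = 11
  (z|y)(z*|x|(zz)*)* : same as the first factor's closure: C = 3

3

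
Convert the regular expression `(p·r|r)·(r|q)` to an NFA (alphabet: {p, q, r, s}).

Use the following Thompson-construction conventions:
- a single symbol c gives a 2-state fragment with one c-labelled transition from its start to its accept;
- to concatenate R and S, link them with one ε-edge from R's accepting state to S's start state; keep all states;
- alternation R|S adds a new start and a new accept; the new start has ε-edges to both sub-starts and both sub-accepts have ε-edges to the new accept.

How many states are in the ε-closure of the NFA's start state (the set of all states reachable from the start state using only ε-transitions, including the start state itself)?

3

Compute the ε-closure size of each fragment's start state recursively; a symbol fragment's start has no outgoing ε-edge, so its closure is just itself (size 1).
  p·r → same as the first factor's closure: C = 1
  p·r|r → C = 1 + 1 + 1 = 3 (the new accept is not ε-reachable since no branch accepts ε)
  r|q → C = 1 + 1 + 1 = 3 (the new accept is not ε-reachable since no branch accepts ε)
  (p·r|r)·(r|q) → C equals the left operand's closure size = 3 (its accept is not ε-reachable, so the closure stops there)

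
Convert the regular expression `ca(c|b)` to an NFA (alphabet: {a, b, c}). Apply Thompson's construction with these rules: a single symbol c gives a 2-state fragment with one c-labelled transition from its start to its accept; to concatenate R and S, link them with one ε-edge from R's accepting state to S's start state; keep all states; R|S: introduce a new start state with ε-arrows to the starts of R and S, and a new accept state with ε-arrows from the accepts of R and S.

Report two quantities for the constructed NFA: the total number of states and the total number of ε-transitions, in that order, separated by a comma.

10, 6

Per subexpression:
Each of the 4 symbol leaves contributes 2 states and 0 ε-transitions.
  c|b → 6 states, 4 ε-transitions
  ca(c|b) → 10 states, 6 ε-transitions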